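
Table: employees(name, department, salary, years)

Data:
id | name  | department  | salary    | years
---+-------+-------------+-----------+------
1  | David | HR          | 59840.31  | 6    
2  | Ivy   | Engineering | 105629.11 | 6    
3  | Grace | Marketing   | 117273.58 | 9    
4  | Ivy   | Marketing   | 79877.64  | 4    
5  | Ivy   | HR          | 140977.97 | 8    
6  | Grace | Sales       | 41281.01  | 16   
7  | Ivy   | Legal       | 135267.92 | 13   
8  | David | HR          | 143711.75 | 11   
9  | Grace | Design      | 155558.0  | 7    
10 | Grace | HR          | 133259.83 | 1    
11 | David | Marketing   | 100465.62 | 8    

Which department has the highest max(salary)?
SELECT department, MAX(salary) as val
FROM employees
GROUP BY department
ORDER BY val DESC
LIMIT 1

Result: Design with max(salary) = 155558.00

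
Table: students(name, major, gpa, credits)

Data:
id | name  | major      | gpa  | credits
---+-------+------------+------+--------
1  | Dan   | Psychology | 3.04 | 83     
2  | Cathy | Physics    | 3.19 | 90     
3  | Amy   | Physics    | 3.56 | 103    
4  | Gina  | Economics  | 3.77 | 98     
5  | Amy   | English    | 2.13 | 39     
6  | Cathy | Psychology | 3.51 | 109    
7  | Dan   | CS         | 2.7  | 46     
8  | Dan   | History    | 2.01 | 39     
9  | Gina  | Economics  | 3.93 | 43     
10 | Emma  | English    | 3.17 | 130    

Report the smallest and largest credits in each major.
SELECT major, MIN(credits), MAX(credits)
FROM students
GROUP BY major

Result:
  CS: min=46, max=46
  Economics: min=43, max=98
  English: min=39, max=130
  History: min=39, max=39
  Physics: min=90, max=103
  Psychology: min=83, max=109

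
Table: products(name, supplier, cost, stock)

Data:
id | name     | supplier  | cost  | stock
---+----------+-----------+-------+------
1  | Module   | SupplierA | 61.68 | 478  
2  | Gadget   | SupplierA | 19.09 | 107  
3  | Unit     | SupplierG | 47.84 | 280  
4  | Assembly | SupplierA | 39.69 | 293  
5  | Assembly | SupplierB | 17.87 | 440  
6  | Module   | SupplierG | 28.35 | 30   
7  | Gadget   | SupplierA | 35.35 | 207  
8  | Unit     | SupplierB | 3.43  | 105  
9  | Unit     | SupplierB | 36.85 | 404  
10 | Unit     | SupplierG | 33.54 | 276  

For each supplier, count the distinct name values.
SELECT supplier, COUNT(DISTINCT name)
FROM products
GROUP BY supplier

Result:
  SupplierA: 3 distinct
  SupplierB: 2 distinct
  SupplierG: 2 distinct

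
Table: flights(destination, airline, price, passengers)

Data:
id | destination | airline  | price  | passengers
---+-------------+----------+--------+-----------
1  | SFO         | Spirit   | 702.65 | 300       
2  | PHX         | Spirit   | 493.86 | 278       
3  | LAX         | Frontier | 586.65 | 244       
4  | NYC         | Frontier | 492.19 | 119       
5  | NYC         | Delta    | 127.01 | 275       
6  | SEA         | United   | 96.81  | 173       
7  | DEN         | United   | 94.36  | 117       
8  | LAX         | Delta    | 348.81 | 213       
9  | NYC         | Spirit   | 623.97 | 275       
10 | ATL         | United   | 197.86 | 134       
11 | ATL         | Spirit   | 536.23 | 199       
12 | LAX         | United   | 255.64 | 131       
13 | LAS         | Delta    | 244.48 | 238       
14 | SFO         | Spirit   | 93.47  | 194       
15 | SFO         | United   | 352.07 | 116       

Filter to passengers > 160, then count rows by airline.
SELECT airline, COUNT(*)
FROM flights
WHERE passengers > 160
GROUP BY airline

Note: WHERE filters rows before grouping.

Result:
  Delta: 3
  Frontier: 1
  Spirit: 5
  United: 1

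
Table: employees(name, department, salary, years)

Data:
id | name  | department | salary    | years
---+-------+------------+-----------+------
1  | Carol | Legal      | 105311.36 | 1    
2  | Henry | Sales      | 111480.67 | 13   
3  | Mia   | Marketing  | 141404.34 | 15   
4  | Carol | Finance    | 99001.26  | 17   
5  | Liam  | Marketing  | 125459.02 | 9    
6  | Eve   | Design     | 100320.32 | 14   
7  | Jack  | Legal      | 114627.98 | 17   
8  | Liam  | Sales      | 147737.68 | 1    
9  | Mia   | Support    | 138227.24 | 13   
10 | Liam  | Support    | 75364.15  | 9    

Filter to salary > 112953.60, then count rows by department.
SELECT department, COUNT(*)
FROM employees
WHERE salary > 112953.60
GROUP BY department

Note: WHERE filters rows before grouping.

Result:
  Legal: 1
  Marketing: 2
  Sales: 1
  Support: 1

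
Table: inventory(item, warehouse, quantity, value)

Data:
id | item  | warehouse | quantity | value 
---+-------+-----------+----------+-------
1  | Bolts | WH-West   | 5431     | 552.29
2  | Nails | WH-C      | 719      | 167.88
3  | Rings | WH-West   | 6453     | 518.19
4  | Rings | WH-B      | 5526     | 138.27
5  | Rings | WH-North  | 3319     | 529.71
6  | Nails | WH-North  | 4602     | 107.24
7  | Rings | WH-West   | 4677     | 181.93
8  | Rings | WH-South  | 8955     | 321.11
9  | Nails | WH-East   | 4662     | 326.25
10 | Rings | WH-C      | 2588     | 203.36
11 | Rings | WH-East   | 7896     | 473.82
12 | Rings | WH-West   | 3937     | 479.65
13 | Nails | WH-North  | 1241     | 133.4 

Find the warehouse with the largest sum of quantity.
SELECT warehouse, SUM(quantity) as val
FROM inventory
GROUP BY warehouse
ORDER BY val DESC
LIMIT 1

Result: WH-West with sum(quantity) = 20498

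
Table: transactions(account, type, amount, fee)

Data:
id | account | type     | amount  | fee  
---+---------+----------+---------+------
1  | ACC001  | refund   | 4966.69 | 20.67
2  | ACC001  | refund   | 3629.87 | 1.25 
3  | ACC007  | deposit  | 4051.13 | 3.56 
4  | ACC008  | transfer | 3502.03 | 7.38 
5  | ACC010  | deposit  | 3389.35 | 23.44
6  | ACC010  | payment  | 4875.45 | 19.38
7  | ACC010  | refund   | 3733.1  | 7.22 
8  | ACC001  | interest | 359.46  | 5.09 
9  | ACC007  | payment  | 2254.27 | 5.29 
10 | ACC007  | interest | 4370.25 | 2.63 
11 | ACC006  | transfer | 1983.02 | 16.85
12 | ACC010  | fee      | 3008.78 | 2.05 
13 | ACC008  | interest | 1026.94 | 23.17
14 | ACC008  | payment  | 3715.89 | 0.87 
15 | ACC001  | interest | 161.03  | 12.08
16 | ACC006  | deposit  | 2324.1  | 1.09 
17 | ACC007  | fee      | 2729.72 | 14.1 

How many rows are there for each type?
SELECT type, COUNT(*) as count
FROM transactions
GROUP BY type

Result:
  deposit: 3
  fee: 2
  interest: 4
  payment: 3
  refund: 3
  transfer: 2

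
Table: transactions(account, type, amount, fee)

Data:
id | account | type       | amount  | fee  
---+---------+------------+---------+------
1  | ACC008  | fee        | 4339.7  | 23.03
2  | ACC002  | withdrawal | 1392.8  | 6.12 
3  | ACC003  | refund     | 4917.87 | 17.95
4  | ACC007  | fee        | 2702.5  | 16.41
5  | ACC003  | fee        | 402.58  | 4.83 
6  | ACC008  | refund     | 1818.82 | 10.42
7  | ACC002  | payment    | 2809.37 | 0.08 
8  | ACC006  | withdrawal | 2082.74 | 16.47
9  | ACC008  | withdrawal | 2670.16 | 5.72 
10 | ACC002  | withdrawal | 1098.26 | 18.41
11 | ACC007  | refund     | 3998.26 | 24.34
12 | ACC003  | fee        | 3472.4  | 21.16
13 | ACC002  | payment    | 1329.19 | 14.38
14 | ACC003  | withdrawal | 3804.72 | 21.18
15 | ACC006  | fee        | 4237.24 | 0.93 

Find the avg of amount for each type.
SELECT type, AVG(amount) as result
FROM transactions
GROUP BY type

Result:
  fee: 3030.88
  payment: 2069.28
  refund: 3578.32
  withdrawal: 2209.74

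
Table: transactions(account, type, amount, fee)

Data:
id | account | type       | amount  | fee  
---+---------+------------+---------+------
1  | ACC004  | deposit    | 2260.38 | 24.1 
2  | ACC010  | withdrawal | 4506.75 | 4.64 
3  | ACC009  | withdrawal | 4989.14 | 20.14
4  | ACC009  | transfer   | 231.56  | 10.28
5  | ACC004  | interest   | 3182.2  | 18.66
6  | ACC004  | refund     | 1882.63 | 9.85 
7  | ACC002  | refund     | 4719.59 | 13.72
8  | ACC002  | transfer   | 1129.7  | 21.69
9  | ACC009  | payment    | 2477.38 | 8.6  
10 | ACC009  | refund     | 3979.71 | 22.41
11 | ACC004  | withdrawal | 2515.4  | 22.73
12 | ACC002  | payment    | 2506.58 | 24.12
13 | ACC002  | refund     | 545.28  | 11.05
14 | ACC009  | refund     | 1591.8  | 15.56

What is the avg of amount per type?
SELECT type, AVG(amount) as result
FROM transactions
GROUP BY type

Result:
  deposit: 2260.38
  interest: 3182.20
  payment: 2491.98
  refund: 2543.80
  transfer: 680.63
  withdrawal: 4003.76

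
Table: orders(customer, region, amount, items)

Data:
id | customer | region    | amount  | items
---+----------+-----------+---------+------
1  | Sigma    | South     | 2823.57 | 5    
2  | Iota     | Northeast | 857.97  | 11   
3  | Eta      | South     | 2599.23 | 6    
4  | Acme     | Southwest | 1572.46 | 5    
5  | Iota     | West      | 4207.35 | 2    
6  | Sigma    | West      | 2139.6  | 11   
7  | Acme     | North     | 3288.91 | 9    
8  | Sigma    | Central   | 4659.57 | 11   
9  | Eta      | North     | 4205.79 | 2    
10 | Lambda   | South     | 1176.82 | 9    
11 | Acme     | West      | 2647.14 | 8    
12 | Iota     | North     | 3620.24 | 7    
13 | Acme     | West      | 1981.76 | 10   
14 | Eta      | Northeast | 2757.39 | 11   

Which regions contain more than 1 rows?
SELECT region, COUNT(*) as cnt
FROM orders
GROUP BY region
HAVING COUNT(*) > 1

Result:
  North: 3
  Northeast: 2
  South: 3
  West: 4

Note: HAVING filters groups after aggregation, WHERE filters rows before.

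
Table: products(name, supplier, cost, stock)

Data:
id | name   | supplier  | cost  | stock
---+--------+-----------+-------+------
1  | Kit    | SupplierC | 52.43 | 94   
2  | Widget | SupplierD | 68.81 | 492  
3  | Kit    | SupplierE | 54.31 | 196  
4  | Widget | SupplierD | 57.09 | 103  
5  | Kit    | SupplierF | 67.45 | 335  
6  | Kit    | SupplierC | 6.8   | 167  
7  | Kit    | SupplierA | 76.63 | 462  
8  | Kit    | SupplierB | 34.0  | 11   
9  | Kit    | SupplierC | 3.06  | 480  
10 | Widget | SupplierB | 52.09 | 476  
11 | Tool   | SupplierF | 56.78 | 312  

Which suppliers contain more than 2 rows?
SELECT supplier, COUNT(*) as cnt
FROM products
GROUP BY supplier
HAVING COUNT(*) > 2

Result:
  SupplierC: 3

Note: HAVING filters groups after aggregation, WHERE filters rows before.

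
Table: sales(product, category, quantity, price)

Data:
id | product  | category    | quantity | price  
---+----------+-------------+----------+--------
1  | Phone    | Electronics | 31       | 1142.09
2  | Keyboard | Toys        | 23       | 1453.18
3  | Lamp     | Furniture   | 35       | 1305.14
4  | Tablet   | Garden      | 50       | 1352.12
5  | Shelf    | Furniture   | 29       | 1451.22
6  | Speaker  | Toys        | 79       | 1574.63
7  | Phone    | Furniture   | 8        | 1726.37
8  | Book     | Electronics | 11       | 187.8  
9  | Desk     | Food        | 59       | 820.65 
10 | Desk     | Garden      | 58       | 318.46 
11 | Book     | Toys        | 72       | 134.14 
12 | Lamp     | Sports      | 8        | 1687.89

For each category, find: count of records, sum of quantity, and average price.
SELECT category,
       COUNT(*) as cnt,
       SUM(quantity) as total_quantity,
       AVG(price) as avg_price
FROM sales
GROUP BY category

Result:
  Electronics: 2 records, 42 total quantity, 664.95 avg price
  Food: 1 records, 59 total quantity, 820.65 avg price
  Furniture: 3 records, 72 total quantity, 1494.24 avg price
  Garden: 2 records, 108 total quantity, 835.29 avg price
  Sports: 1 records, 8 total quantity, 1687.89 avg price
  Toys: 3 records, 174 total quantity, 1053.98 avg price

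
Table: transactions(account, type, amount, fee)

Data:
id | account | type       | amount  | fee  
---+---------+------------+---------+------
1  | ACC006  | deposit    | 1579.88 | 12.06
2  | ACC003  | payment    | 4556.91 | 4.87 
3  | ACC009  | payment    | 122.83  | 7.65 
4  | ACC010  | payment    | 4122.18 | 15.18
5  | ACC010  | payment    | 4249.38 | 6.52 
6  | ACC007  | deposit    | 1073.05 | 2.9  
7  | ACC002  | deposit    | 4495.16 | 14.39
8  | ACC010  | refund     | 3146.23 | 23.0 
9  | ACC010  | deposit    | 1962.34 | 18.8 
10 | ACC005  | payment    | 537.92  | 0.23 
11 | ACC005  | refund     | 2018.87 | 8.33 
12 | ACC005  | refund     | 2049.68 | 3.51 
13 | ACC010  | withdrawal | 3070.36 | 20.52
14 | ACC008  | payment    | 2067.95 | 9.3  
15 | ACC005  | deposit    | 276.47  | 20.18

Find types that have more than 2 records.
SELECT type, COUNT(*) as cnt
FROM transactions
GROUP BY type
HAVING COUNT(*) > 2

Result:
  deposit: 5
  payment: 6
  refund: 3

Note: HAVING filters groups after aggregation, WHERE filters rows before.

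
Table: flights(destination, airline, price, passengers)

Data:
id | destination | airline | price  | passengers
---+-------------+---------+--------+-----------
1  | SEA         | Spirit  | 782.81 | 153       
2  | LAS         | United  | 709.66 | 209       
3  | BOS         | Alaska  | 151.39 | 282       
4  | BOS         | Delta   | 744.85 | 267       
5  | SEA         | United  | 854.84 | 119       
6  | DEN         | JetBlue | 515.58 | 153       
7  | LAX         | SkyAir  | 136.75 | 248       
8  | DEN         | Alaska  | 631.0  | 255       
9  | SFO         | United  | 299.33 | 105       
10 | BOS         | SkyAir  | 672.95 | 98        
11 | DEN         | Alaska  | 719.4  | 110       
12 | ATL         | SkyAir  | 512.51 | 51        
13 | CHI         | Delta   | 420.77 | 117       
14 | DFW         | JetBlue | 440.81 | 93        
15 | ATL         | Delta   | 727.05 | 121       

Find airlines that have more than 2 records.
SELECT airline, COUNT(*) as cnt
FROM flights
GROUP BY airline
HAVING COUNT(*) > 2

Result:
  Alaska: 3
  Delta: 3
  SkyAir: 3
  United: 3

Note: HAVING filters groups after aggregation, WHERE filters rows before.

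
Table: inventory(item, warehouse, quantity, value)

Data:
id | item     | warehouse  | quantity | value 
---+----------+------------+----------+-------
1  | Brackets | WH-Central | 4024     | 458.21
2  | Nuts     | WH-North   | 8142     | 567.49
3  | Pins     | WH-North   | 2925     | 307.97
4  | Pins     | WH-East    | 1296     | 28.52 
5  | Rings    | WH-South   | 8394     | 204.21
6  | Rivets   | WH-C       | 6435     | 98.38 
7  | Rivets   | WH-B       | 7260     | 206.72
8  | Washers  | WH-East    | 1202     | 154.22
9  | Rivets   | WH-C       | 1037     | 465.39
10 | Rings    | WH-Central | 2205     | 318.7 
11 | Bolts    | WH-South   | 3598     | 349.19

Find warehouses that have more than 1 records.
SELECT warehouse, COUNT(*) as cnt
FROM inventory
GROUP BY warehouse
HAVING COUNT(*) > 1

Result:
  WH-C: 2
  WH-Central: 2
  WH-East: 2
  WH-North: 2
  WH-South: 2

Note: HAVING filters groups after aggregation, WHERE filters rows before.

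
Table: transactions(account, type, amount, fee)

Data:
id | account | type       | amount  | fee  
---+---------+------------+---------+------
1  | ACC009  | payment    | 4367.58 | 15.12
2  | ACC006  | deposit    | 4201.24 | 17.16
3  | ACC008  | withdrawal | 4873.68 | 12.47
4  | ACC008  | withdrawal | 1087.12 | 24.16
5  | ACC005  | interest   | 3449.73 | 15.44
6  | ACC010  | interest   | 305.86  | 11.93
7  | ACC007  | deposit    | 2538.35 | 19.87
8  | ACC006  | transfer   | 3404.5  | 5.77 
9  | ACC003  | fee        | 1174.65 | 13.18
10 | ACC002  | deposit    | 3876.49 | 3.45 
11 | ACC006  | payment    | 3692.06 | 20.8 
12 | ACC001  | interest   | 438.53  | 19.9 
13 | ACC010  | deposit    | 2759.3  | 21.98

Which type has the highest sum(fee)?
SELECT type, SUM(fee) as val
FROM transactions
GROUP BY type
ORDER BY val DESC
LIMIT 1

Result: deposit with sum(fee) = 62.46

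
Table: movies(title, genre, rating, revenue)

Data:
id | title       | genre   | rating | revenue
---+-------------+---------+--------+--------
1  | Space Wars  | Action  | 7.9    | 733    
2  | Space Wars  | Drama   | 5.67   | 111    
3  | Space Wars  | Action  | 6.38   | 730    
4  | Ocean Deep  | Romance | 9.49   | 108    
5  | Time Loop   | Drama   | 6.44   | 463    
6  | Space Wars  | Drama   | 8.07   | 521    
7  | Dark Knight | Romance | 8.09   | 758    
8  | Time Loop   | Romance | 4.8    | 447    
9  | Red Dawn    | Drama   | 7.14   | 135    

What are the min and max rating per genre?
SELECT genre, MIN(rating), MAX(rating)
FROM movies
GROUP BY genre

Result:
  Action: min=6.38, max=7.90
  Drama: min=5.67, max=8.07
  Romance: min=4.80, max=9.49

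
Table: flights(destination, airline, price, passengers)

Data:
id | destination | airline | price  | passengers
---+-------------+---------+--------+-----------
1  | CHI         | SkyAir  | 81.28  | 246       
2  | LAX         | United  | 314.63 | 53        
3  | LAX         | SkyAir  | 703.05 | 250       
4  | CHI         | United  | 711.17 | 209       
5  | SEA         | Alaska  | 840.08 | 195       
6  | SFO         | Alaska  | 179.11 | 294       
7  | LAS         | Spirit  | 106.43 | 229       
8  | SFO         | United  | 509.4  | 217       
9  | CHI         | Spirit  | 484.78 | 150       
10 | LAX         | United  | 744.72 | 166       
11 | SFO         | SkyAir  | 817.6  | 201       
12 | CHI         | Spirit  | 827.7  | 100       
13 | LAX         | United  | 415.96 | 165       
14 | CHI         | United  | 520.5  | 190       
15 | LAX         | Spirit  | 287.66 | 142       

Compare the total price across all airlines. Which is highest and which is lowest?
SELECT airline, SUM(price)
FROM flights
GROUP BY airline
ORDER BY SUM(price)

All groups:
  Alaska: 1019.19
  SkyAir: 1601.93
  Spirit: 1706.57
  United: 3216.38

Highest: United (3216.38)
Lowest: Alaska (1019.19)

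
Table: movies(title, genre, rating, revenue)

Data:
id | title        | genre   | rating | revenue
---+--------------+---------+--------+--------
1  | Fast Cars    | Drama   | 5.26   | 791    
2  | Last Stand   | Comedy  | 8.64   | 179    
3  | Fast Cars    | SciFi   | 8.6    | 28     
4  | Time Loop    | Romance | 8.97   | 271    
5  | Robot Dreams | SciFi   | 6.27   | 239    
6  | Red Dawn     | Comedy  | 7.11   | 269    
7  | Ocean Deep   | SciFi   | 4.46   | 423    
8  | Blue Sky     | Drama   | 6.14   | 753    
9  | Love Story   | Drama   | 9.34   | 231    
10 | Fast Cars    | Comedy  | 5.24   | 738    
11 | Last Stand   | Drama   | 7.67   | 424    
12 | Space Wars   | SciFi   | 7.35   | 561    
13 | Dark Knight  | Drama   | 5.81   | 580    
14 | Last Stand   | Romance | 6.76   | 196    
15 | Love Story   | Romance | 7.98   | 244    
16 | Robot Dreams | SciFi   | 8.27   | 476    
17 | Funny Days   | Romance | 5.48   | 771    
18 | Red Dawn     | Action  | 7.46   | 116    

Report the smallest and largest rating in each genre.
SELECT genre, MIN(rating), MAX(rating)
FROM movies
GROUP BY genre

Result:
  Action: min=7.46, max=7.46
  Comedy: min=5.24, max=8.64
  Drama: min=5.26, max=9.34
  Romance: min=5.48, max=8.97
  SciFi: min=4.46, max=8.60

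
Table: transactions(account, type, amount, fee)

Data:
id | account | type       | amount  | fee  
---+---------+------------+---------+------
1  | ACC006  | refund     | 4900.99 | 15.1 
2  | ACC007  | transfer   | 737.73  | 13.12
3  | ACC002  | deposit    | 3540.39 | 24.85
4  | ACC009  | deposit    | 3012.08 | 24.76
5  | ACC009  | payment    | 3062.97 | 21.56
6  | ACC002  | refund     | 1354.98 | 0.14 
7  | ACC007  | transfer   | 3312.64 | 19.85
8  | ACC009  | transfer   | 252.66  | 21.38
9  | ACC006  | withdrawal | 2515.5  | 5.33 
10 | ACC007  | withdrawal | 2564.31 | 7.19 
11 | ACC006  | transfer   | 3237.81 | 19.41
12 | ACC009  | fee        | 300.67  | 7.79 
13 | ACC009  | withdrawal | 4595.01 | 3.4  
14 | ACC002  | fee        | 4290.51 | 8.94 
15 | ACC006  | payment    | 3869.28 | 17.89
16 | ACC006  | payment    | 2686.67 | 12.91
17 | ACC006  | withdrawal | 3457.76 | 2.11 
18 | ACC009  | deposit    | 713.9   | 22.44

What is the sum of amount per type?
SELECT type, SUM(amount) as result
FROM transactions
GROUP BY type

Result:
  deposit: 7266.37
  fee: 4591.18
  payment: 9618.92
  refund: 6255.97
  transfer: 7540.84
  withdrawal: 13132.58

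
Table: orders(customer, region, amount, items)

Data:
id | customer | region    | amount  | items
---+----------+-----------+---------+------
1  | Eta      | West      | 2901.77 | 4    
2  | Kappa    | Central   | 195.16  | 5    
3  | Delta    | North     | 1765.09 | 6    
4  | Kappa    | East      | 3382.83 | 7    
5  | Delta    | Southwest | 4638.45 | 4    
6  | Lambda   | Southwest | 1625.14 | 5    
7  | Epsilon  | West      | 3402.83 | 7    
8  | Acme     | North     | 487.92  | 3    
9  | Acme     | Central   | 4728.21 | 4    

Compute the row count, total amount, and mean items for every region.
SELECT region,
       COUNT(*) as cnt,
       SUM(amount) as total_amount,
       AVG(items) as avg_items
FROM orders
GROUP BY region

Result:
  Central: 2 records, 4923.37 total amount, 4.50 avg items
  East: 1 records, 3382.83 total amount, 7.00 avg items
  North: 2 records, 2253.01 total amount, 4.50 avg items
  Southwest: 2 records, 6263.59 total amount, 4.50 avg items
  West: 2 records, 6304.60 total amount, 5.50 avg items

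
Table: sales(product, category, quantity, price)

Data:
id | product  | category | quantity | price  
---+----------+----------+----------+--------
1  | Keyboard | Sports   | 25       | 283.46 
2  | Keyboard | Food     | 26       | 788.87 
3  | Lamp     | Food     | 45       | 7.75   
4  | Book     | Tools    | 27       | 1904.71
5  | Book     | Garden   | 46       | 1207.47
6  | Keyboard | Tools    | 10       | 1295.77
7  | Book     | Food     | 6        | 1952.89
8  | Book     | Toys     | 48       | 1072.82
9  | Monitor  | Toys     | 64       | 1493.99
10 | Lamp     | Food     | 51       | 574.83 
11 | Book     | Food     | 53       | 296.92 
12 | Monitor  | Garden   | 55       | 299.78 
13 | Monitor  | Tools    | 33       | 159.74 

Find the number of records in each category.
SELECT category, COUNT(*) as count
FROM sales
GROUP BY category

Result:
  Food: 5
  Garden: 2
  Sports: 1
  Tools: 3
  Toys: 2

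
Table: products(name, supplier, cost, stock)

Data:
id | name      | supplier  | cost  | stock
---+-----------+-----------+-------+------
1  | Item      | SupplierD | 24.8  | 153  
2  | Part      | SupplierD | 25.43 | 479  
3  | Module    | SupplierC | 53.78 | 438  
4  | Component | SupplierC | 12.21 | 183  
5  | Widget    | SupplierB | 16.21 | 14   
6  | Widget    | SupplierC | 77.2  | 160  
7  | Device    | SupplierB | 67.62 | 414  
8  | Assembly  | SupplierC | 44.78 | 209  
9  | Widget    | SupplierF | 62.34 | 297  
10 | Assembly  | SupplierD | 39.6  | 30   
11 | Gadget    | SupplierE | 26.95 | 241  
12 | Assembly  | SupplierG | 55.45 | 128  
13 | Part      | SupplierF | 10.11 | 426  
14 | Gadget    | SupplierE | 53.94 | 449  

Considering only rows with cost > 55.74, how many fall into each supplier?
SELECT supplier, COUNT(*)
FROM products
WHERE cost > 55.74
GROUP BY supplier

Note: WHERE filters rows before grouping.

Result:
  SupplierB: 1
  SupplierC: 1
  SupplierF: 1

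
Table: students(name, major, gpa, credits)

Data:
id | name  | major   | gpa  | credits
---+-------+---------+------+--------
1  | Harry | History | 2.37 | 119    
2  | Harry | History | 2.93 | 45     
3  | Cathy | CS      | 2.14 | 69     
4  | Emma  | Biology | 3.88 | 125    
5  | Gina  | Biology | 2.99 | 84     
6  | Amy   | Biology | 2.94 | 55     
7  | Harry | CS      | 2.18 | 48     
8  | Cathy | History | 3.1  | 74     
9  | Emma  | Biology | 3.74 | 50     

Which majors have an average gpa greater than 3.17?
SELECT major, AVG(gpa)
FROM students
GROUP BY major
HAVING AVG(gpa) > 3.17

Result:
  Biology: avg=3.39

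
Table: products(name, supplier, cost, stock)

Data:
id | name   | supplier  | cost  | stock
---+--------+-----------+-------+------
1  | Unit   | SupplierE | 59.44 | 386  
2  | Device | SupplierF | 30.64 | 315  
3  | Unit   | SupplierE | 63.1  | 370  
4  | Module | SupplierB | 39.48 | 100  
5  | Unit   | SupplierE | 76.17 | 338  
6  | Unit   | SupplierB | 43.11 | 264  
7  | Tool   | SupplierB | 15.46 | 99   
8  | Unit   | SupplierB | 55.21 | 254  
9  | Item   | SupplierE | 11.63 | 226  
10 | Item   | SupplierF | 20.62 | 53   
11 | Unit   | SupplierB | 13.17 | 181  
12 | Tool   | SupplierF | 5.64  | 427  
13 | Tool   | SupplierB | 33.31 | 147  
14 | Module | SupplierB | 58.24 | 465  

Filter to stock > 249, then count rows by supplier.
SELECT supplier, COUNT(*)
FROM products
WHERE stock > 249
GROUP BY supplier

Note: WHERE filters rows before grouping.

Result:
  SupplierB: 3
  SupplierE: 3
  SupplierF: 2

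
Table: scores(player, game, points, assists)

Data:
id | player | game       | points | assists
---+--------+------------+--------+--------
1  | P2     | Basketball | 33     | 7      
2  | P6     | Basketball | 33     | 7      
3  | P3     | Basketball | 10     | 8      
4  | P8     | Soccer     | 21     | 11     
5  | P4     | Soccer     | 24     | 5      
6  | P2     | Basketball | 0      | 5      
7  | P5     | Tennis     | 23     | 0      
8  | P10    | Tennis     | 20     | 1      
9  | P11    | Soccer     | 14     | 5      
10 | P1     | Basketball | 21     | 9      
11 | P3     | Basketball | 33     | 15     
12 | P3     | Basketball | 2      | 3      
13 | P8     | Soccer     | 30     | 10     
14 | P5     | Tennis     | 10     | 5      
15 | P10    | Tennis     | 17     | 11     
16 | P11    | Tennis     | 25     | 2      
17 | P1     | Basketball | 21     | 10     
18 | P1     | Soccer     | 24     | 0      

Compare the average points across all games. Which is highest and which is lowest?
SELECT game, AVG(points)
FROM scores
GROUP BY game
ORDER BY AVG(points)

All groups:
  Tennis: 19.00
  Basketball: 19.13
  Soccer: 22.60

Highest: Soccer (22.60)
Lowest: Tennis (19.00)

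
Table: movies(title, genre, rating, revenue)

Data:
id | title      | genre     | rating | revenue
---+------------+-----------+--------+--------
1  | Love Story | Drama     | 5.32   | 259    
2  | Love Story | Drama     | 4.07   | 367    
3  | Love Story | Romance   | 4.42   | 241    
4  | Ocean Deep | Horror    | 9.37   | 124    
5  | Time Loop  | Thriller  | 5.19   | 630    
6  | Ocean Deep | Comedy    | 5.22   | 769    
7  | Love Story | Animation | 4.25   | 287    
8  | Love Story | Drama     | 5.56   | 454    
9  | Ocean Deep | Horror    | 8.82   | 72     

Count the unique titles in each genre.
SELECT genre, COUNT(DISTINCT title)
FROM movies
GROUP BY genre

Result:
  Animation: 1 distinct
  Comedy: 1 distinct
  Drama: 1 distinct
  Horror: 1 distinct
  Romance: 1 distinct
  Thriller: 1 distinct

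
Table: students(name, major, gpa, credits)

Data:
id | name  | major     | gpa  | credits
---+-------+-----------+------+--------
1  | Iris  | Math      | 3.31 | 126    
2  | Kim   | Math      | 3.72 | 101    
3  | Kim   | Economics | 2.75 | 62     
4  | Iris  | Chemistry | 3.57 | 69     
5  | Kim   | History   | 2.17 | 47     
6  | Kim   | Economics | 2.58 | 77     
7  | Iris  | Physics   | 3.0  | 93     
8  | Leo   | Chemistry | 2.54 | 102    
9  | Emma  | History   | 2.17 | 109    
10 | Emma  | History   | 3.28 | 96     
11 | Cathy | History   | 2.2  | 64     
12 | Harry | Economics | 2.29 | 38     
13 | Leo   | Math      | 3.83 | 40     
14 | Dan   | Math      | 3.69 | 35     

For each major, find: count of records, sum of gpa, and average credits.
SELECT major,
       COUNT(*) as cnt,
       SUM(gpa) as total_gpa,
       AVG(credits) as avg_credits
FROM students
GROUP BY major

Result:
  Chemistry: 2 records, 6.11 total gpa, 85.50 avg credits
  Economics: 3 records, 7.62 total gpa, 59.00 avg credits
  History: 4 records, 9.82 total gpa, 79.00 avg credits
  Math: 4 records, 14.55 total gpa, 75.50 avg credits
  Physics: 1 records, 3.00 total gpa, 93.00 avg credits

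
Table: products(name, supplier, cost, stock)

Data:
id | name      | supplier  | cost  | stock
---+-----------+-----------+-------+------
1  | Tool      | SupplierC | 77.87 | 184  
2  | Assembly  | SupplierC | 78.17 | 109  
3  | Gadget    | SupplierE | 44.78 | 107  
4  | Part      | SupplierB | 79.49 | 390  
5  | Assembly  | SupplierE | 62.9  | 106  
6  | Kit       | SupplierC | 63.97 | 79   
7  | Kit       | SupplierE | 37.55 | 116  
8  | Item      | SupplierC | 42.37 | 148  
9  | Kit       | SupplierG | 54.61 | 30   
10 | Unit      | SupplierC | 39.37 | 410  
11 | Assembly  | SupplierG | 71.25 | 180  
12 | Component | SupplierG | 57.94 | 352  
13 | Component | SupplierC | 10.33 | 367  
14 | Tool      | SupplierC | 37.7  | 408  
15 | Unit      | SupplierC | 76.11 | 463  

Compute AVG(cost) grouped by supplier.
SELECT supplier, AVG(cost) as result
FROM products
GROUP BY supplier

Result:
  SupplierB: 79.49
  SupplierC: 53.24
  SupplierE: 48.41
  SupplierG: 61.27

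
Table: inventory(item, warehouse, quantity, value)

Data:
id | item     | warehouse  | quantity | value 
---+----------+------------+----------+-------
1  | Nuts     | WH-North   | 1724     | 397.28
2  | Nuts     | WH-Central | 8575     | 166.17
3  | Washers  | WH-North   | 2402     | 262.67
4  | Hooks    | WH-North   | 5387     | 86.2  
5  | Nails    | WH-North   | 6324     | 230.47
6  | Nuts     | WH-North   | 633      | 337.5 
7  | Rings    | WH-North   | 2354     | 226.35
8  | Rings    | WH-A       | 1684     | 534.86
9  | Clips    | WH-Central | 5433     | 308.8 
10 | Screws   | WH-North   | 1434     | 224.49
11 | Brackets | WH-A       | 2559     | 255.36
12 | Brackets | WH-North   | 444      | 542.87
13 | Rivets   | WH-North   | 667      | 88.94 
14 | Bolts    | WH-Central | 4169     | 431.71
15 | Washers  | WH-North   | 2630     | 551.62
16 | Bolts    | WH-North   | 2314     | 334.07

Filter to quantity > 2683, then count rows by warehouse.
SELECT warehouse, COUNT(*)
FROM inventory
WHERE quantity > 2683
GROUP BY warehouse

Note: WHERE filters rows before grouping.

Result:
  WH-Central: 3
  WH-North: 2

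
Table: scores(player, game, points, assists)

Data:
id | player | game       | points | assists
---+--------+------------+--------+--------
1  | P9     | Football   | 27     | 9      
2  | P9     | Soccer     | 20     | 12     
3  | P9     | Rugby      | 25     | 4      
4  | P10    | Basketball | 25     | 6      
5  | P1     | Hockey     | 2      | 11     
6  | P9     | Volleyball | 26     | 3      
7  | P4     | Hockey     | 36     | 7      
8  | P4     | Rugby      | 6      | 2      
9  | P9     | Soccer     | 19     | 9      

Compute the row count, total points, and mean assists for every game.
SELECT game,
       COUNT(*) as cnt,
       SUM(points) as total_points,
       AVG(assists) as avg_assists
FROM scores
GROUP BY game

Result:
  Basketball: 1 records, 25 total points, 6.00 avg assists
  Football: 1 records, 27 total points, 9.00 avg assists
  Hockey: 2 records, 38 total points, 9.00 avg assists
  Rugby: 2 records, 31 total points, 3.00 avg assists
  Soccer: 2 records, 39 total points, 10.50 avg assists
  Volleyball: 1 records, 26 total points, 3.00 avg assists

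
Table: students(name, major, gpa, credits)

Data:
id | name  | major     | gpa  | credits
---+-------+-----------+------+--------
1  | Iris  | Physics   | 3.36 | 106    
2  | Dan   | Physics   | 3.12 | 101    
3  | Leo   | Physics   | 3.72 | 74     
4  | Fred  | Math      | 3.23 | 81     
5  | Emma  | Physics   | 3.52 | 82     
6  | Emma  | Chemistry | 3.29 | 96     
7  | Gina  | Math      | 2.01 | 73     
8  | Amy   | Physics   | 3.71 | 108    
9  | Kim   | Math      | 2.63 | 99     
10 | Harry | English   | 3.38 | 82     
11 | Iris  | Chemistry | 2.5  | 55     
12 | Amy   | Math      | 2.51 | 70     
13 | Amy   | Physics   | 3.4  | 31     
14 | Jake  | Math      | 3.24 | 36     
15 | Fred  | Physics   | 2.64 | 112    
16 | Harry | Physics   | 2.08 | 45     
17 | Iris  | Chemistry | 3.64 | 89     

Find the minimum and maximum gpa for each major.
SELECT major, MIN(gpa), MAX(gpa)
FROM students
GROUP BY major

Result:
  Chemistry: min=2.50, max=3.64
  English: min=3.38, max=3.38
  Math: min=2.01, max=3.24
  Physics: min=2.08, max=3.72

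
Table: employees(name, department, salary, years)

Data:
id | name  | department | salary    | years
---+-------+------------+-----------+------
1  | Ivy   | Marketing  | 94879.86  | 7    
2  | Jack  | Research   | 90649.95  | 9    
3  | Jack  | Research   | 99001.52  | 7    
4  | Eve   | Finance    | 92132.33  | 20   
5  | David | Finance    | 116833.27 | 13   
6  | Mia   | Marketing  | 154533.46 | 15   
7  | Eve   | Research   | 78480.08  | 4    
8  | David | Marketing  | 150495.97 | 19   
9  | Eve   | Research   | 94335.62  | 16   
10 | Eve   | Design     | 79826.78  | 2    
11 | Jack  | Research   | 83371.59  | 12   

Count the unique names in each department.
SELECT department, COUNT(DISTINCT name)
FROM employees
GROUP BY department

Result:
  Design: 1 distinct
  Finance: 2 distinct
  Marketing: 3 distinct
  Research: 2 distinct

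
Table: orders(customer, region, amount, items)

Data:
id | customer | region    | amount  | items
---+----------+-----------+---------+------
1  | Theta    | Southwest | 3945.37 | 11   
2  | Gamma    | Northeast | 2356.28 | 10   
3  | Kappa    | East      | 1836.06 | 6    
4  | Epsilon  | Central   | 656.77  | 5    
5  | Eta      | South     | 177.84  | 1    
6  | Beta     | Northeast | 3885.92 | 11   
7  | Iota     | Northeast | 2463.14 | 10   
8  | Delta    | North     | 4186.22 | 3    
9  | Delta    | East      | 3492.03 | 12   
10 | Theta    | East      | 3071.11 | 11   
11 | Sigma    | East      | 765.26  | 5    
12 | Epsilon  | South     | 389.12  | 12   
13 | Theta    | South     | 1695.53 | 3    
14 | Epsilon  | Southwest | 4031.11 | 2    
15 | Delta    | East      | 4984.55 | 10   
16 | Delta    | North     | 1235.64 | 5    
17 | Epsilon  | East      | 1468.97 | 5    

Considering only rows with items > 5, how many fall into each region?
SELECT region, COUNT(*)
FROM orders
WHERE items > 5
GROUP BY region

Note: WHERE filters rows before grouping.

Result:
  East: 4
  Northeast: 3
  South: 1
  Southwest: 1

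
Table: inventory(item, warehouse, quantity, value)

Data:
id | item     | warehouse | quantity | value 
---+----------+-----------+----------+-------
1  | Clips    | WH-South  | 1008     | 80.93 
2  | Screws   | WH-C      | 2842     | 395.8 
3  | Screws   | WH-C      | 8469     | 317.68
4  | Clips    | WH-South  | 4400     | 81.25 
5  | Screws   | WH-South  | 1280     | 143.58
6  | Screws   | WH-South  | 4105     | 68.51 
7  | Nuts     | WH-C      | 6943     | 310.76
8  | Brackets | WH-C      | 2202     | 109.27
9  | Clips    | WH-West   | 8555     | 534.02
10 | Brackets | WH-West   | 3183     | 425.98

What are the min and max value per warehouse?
SELECT warehouse, MIN(value), MAX(value)
FROM inventory
GROUP BY warehouse

Result:
  WH-C: min=109.27, max=395.80
  WH-South: min=68.51, max=143.58
  WH-West: min=425.98, max=534.02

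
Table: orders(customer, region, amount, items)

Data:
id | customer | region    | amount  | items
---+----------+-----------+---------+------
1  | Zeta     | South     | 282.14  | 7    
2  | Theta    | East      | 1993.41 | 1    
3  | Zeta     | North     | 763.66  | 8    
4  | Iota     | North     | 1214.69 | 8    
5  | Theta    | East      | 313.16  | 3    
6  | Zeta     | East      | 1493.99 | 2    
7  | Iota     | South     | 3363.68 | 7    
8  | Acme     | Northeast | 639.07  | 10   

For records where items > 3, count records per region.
SELECT region, COUNT(*)
FROM orders
WHERE items > 3
GROUP BY region

Note: WHERE filters rows before grouping.

Result:
  North: 2
  Northeast: 1
  South: 2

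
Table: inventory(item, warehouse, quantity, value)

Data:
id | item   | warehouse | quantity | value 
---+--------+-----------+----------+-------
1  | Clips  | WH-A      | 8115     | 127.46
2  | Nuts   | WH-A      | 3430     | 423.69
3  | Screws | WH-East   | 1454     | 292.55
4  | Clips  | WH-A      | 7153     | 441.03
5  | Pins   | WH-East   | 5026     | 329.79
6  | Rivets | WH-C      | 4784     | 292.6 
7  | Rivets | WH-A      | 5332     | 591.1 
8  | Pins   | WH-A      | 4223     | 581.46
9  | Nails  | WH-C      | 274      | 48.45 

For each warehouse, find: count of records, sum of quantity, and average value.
SELECT warehouse,
       COUNT(*) as cnt,
       SUM(quantity) as total_quantity,
       AVG(value) as avg_value
FROM inventory
GROUP BY warehouse

Result:
  WH-A: 5 records, 28253 total quantity, 432.95 avg value
  WH-C: 2 records, 5058 total quantity, 170.53 avg value
  WH-East: 2 records, 6480 total quantity, 311.17 avg value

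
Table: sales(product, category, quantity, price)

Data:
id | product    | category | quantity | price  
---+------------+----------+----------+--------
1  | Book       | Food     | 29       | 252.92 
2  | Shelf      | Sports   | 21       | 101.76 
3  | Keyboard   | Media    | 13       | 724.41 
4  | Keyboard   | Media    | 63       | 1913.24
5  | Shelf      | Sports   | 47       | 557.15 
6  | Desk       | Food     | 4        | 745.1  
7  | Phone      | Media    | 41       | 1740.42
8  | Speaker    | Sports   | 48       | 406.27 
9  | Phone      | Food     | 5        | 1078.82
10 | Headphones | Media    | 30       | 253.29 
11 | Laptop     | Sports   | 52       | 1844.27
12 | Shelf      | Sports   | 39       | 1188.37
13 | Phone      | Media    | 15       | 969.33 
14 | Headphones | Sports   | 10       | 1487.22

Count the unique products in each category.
SELECT category, COUNT(DISTINCT product)
FROM sales
GROUP BY category

Result:
  Food: 3 distinct
  Media: 3 distinct
  Sports: 4 distinct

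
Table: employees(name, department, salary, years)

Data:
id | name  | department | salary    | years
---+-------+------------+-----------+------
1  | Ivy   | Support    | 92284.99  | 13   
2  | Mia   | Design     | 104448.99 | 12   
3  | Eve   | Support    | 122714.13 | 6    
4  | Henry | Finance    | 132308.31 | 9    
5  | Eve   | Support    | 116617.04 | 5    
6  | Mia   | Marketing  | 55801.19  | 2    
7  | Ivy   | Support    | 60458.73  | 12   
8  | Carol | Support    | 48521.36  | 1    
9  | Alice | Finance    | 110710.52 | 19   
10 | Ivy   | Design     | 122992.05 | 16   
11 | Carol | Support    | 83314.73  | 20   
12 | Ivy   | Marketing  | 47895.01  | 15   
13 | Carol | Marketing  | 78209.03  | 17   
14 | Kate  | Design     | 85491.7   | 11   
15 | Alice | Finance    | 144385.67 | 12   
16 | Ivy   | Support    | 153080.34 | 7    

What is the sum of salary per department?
SELECT department, SUM(salary) as result
FROM employees
GROUP BY department

Result:
  Design: 312932.74
  Finance: 387404.50
  Marketing: 181905.23
  Support: 676991.32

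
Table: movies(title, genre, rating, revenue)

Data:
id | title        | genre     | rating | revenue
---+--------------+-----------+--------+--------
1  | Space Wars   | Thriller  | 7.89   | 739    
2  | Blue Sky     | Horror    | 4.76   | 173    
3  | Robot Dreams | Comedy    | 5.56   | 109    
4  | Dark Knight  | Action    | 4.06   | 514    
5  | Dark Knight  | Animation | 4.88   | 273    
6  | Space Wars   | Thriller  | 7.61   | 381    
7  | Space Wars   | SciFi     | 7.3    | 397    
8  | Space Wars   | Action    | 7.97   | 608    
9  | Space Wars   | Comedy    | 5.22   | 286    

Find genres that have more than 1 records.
SELECT genre, COUNT(*) as cnt
FROM movies
GROUP BY genre
HAVING COUNT(*) > 1

Result:
  Action: 2
  Comedy: 2
  Thriller: 2

Note: HAVING filters groups after aggregation, WHERE filters rows before.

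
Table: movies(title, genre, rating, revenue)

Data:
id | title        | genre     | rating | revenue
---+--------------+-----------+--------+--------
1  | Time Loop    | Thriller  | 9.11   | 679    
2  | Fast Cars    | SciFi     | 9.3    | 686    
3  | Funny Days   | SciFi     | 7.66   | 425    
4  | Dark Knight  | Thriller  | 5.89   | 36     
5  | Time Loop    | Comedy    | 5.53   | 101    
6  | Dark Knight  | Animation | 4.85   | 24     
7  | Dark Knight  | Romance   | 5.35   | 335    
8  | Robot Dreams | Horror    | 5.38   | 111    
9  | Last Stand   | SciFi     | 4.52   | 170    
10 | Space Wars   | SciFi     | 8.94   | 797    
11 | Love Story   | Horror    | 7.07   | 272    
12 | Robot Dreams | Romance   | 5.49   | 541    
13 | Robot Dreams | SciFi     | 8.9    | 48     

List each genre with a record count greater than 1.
SELECT genre, COUNT(*) as cnt
FROM movies
GROUP BY genre
HAVING COUNT(*) > 1

Result:
  Horror: 2
  Romance: 2
  SciFi: 5
  Thriller: 2

Note: HAVING filters groups after aggregation, WHERE filters rows before.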